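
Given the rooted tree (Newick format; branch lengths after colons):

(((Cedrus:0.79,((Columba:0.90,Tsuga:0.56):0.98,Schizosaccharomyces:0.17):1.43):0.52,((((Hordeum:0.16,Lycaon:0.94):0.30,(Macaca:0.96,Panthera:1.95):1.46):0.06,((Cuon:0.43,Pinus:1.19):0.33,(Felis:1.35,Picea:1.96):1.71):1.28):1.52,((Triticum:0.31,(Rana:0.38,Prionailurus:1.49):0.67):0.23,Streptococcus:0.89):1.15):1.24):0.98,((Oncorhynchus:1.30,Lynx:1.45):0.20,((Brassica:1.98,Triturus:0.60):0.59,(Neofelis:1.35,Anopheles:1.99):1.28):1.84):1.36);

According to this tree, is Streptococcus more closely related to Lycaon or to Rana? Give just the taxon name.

The MRCA of Streptococcus and Rana subtends ((Triticum,(Rana,Prionailurus)),Streptococcus) (4 taxa).
The MRCA of Streptococcus and Lycaon subtends ((((Hordeum,Lycaon),(Macaca,Panthera)),((Cuon,Pinus),(Felis,Picea))),((Triticum,(Rana,Prionailurus)),Streptococcus)) (12 taxa).
The first is nested inside the second, so Streptococcus shares a more recent common ancestor with Rana.

Rana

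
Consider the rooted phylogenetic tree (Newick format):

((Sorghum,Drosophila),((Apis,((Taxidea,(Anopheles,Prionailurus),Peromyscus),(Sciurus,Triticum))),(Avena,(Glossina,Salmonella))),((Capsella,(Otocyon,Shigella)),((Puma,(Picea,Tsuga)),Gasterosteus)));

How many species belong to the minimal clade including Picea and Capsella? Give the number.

The MRCA of Picea and Capsella is the node subtending ((Capsella,(Otocyon,Shigella)),((Puma,(Picea,Tsuga)),Gasterosteus)).
That clade contains 7 terminal taxa: Capsella, Gasterosteus, Otocyon, Picea, Puma, Shigella, Tsuga.

7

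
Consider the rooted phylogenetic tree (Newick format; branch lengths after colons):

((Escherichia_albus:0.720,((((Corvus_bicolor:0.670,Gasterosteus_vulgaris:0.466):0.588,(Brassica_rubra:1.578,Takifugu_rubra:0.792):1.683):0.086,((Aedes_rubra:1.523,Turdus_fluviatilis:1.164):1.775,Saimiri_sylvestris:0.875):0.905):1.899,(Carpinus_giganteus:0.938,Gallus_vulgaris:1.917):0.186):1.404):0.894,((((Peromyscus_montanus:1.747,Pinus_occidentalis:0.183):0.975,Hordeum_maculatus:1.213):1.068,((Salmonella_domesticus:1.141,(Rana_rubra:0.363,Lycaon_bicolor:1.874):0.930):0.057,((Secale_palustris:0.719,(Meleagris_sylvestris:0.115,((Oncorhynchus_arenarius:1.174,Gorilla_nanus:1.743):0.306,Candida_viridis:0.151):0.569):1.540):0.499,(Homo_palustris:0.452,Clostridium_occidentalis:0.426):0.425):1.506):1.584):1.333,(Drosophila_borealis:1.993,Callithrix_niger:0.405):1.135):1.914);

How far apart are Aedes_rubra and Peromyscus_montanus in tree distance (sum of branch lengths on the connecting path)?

15.437

The path runs Aedes_rubra → … → MRCA → … → Peromyscus_montanus; the MRCA is the root of the tree.
Branch lengths along that path: 1.523 + 1.775 + 0.905 + 1.899 + 1.404 + 0.894 + 1.914 + 1.333 + 1.068 + 0.975 + 1.747 = 15.437.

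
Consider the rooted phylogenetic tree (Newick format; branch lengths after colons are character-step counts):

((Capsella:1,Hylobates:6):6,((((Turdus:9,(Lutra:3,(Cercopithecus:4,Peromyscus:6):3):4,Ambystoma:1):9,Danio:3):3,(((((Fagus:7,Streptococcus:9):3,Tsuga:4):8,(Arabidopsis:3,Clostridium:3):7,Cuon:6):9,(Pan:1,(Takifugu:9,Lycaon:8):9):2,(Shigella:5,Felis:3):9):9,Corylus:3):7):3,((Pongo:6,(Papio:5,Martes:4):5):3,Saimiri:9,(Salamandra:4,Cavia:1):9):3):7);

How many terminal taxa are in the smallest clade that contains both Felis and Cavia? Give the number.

24

The MRCA of Felis and Cavia is the node subtending ((((Turdus,(Lutra,(Cercopithecus,Peromyscus)),Ambystoma),Danio),(((((Fagus,Streptococcus),Tsuga),(Arabidopsis,Clostridium),Cuon),(Pan,(Takifugu,Lycaon)),(Shigella,Felis)),Corylus)),((Pongo,(Papio,Martes)),Saimiri,(Salamandra,Cavia))).
That clade contains 24 terminal taxa: Ambystoma, Arabidopsis, Cavia, Cercopithecus, Clostridium, Corylus, Cuon, Danio, Fagus, Felis, Lutra, Lycaon, Martes, Pan, Papio, Peromyscus, Pongo, Saimiri, Salamandra, Shigella, Streptococcus, Takifugu, Tsuga, Turdus.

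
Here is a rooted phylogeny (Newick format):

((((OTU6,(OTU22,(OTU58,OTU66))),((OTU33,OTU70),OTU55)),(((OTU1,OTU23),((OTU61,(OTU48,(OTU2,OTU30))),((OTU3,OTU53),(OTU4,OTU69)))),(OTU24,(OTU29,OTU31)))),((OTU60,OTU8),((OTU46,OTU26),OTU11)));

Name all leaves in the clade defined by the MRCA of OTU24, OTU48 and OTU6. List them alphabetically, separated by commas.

OTU1, OTU2, OTU22, OTU23, OTU24, OTU29, OTU3, OTU30, OTU31, OTU33, OTU4, OTU48, OTU53, OTU55, OTU58, OTU6, OTU61, OTU66, OTU69, OTU70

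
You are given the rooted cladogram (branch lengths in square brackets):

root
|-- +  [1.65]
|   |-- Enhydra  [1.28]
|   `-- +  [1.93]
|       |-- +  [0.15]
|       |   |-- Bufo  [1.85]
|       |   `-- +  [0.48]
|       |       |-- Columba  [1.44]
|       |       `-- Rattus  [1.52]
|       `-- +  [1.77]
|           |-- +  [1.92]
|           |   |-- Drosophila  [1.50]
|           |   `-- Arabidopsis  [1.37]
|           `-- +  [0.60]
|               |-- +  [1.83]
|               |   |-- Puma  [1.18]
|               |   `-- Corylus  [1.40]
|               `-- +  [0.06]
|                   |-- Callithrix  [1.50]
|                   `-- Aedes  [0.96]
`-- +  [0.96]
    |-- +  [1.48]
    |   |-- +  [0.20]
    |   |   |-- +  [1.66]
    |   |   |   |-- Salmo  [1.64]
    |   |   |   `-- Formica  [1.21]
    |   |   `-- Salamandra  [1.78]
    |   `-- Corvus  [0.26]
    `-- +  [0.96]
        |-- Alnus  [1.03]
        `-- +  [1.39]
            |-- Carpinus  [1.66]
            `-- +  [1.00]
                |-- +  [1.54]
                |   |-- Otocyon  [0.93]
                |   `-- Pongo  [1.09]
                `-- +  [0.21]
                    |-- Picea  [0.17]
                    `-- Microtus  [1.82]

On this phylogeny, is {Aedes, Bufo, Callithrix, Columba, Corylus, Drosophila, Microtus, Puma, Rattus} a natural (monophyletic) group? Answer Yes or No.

No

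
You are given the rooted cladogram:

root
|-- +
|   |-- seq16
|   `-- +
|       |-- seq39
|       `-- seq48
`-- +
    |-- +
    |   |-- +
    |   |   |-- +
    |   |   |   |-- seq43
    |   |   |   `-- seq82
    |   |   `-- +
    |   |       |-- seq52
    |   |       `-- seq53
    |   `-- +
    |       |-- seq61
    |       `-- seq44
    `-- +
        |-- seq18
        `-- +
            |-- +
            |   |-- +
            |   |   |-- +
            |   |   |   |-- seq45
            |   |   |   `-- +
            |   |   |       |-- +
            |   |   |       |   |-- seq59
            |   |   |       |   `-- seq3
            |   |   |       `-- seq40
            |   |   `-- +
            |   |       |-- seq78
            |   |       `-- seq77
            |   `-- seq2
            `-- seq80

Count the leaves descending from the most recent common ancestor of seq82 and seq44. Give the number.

6

The MRCA of seq82 and seq44 is the node subtending (((seq43,seq82),(seq52,seq53)),(seq61,seq44)).
That clade contains 6 terminal taxa: seq43, seq44, seq52, seq53, seq61, seq82.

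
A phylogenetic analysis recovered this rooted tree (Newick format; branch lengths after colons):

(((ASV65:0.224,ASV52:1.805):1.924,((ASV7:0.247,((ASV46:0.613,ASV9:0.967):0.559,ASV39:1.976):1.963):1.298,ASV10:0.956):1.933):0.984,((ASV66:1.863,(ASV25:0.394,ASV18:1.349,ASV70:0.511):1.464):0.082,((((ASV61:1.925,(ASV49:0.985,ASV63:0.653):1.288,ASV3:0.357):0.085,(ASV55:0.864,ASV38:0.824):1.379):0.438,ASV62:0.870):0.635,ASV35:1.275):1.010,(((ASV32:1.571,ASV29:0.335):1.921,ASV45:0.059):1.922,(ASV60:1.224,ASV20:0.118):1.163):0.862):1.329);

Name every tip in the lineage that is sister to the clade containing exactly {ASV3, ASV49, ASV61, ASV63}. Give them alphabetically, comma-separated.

ASV38, ASV55

The clade containing exactly {ASV3, ASV49, ASV61, ASV63} attaches to the tree at the node subtending ((ASV61,(ASV49,ASV63),ASV3),(ASV55,ASV38)).
The other lineage descending from that same node — the sister group — is (ASV55,ASV38); its 2 tips in alphabetical order are the answer.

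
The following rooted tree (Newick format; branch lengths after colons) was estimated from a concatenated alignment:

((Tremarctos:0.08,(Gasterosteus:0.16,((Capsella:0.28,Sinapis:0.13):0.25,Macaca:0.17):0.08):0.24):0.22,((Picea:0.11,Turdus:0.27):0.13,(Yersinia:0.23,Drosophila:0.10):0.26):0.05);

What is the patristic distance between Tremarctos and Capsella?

0.93

The path runs Tremarctos → … → MRCA → … → Capsella; the MRCA is the node subtending (Tremarctos,(Gasterosteus,((Capsella,Sinapis),Macaca))).
Branch lengths along that path: 0.08 + 0.24 + 0.08 + 0.25 + 0.28 = 0.93.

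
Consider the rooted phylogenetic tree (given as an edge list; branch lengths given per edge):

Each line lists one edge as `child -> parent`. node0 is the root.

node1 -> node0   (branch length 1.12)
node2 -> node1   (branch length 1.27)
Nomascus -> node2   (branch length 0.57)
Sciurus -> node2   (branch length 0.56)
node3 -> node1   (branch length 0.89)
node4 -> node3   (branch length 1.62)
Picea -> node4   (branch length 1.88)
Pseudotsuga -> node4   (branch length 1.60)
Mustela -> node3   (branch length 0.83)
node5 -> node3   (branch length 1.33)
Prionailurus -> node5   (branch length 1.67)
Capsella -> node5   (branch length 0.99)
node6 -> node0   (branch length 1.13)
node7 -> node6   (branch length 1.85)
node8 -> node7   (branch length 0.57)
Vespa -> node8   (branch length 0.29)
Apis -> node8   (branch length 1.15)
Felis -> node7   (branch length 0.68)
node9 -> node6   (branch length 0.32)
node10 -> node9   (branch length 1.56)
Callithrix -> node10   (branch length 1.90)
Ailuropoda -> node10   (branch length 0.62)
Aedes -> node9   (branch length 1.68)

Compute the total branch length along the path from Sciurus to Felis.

6.61

The path runs Sciurus → … → MRCA → … → Felis; the MRCA is the root of the tree.
Branch lengths along that path: 0.56 + 1.27 + 1.12 + 1.13 + 1.85 + 0.68 = 6.61.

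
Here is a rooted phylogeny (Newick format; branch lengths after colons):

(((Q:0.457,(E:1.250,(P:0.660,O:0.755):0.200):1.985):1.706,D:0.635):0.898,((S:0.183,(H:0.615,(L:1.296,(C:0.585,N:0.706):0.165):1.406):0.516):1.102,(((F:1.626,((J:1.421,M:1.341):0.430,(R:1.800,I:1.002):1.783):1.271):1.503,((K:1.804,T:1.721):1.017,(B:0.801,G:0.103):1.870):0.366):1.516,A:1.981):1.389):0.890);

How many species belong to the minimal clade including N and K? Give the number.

15

The MRCA of N and K is the node subtending ((S,(H,(L,(C,N)))),(((F,((J,M),(R,I))),((K,T),(B,G))),A)).
That clade contains 15 terminal taxa: A, B, C, F, G, H, I, J, K, L, M, N, R, S, T.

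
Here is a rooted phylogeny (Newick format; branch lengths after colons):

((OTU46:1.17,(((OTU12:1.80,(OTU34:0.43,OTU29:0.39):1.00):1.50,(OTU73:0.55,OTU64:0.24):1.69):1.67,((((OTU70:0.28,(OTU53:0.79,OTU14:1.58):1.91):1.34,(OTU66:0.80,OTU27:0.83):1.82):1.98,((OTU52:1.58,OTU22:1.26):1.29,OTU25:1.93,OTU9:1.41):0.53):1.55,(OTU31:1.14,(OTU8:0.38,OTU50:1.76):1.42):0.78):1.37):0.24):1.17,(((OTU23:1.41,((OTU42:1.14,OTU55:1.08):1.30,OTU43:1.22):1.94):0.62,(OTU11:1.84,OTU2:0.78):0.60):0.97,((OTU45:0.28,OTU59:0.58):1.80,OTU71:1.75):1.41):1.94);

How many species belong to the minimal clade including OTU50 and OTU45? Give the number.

27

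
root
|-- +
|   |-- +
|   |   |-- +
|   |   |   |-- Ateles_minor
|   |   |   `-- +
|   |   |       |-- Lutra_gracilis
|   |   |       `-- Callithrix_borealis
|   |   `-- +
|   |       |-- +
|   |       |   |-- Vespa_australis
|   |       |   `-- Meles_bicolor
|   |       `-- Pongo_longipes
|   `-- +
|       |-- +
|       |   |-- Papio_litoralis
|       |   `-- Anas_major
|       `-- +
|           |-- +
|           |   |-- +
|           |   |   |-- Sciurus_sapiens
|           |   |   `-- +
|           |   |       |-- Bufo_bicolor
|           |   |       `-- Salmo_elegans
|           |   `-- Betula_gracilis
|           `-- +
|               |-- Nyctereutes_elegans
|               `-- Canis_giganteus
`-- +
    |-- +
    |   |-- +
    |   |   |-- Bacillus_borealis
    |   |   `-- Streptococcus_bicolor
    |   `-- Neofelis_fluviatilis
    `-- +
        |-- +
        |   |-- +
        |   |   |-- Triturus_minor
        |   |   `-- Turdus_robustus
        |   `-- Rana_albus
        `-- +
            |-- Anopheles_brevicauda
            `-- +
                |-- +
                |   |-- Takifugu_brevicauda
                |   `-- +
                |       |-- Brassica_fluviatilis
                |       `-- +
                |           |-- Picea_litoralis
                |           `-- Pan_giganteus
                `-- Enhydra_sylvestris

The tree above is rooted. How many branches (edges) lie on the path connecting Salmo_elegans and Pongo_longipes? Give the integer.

The MRCA of Salmo_elegans and Pongo_longipes is the node subtending (((Ateles_minor,(Lutra_gracilis,Callithrix_borealis)),((Vespa_australis,Meles_bicolor),Pongo_longipes)),((Papio_litoralis,Anas_major),(((Sciurus_sapiens,(Bufo_bicolor,Salmo_elegans)),Betula_gracilis),(Nyctereutes_elegans,Canis_giganteus)))).
From Salmo_elegans up to that node: 6 branches. From Pongo_longipes up to the same node: 3 branches. Total: 6 + 3 = 9.

9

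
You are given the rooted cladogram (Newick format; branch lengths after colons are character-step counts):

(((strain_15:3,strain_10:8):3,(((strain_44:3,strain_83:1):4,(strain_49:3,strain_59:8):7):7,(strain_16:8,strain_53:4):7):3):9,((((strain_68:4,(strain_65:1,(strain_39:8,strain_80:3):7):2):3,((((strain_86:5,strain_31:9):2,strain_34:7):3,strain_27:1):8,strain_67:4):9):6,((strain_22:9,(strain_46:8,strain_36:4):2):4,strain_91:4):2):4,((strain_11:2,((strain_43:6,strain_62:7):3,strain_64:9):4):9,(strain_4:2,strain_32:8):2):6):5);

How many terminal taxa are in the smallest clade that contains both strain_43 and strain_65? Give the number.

19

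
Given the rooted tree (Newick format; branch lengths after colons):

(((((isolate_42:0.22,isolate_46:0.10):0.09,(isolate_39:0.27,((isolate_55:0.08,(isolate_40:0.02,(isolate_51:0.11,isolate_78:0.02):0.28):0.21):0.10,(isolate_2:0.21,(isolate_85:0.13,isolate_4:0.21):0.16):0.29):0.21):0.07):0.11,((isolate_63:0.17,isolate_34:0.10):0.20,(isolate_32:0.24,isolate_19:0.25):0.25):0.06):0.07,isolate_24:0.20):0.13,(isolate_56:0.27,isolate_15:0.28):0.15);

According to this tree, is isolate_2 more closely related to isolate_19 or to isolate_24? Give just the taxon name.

isolate_19

The MRCA of isolate_2 and isolate_19 subtends (((isolate_42,isolate_46),(isolate_39,((isolate_55,(isolate_40,(isolate_51,isolate_78))),(isolate_2,(isolate_85,isolate_4))))),((isolate_63,isolate_34),(isolate_32,isolate_19))) (14 taxa).
The MRCA of isolate_2 and isolate_24 subtends ((((isolate_42,isolate_46),(isolate_39,((isolate_55,(isolate_40,(isolate_51,isolate_78))),(isolate_2,(isolate_85,isolate_4))))),((isolate_63,isolate_34),(isolate_32,isolate_19))),isolate_24) (15 taxa).
The first is nested inside the second, so isolate_2 shares a more recent common ancestor with isolate_19.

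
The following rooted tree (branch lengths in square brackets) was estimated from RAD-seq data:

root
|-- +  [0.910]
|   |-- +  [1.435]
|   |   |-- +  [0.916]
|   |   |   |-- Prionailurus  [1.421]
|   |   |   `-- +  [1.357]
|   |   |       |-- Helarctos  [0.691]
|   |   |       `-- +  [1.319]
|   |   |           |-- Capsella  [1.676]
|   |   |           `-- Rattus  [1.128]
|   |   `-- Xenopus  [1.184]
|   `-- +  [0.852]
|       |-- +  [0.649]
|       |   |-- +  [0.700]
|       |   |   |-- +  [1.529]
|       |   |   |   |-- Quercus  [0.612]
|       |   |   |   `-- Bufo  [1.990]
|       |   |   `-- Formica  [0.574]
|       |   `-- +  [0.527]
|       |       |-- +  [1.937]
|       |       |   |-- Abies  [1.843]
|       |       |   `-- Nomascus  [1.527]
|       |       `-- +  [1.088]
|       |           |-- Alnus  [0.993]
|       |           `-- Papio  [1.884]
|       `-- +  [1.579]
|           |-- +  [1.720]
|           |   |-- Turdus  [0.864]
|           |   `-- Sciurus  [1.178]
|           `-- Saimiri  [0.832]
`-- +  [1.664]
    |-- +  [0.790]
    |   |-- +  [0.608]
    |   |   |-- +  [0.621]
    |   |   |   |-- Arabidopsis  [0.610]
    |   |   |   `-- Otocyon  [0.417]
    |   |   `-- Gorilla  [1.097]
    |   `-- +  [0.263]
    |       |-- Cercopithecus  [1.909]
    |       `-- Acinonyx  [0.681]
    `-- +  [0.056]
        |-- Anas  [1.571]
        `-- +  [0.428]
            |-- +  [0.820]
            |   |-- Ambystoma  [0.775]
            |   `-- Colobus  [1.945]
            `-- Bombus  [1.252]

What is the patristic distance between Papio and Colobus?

10.823

The path runs Papio → … → MRCA → … → Colobus; the MRCA is the root of the tree.
Branch lengths along that path: 1.884 + 1.088 + 0.527 + 0.649 + 0.852 + 0.910 + 1.664 + 0.056 + 0.428 + 0.820 + 1.945 = 10.823.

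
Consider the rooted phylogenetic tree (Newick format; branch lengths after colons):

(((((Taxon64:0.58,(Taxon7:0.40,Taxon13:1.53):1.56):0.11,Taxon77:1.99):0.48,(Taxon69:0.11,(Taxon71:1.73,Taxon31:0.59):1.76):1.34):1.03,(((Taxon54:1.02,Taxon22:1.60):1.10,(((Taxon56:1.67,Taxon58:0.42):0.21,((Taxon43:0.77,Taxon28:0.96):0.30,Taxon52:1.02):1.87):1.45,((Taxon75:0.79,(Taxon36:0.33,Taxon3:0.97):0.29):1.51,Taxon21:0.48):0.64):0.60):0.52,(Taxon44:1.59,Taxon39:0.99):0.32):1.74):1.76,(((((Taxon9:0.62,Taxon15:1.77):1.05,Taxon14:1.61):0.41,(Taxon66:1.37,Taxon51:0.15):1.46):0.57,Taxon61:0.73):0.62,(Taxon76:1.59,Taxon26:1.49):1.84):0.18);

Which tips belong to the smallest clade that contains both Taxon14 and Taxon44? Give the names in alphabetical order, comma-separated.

Taxon13, Taxon14, Taxon15, Taxon21, Taxon22, Taxon26, Taxon28, Taxon3, Taxon31, Taxon36, Taxon39, Taxon43, Taxon44, Taxon51, Taxon52, Taxon54, Taxon56, Taxon58, Taxon61, Taxon64, Taxon66, Taxon69, Taxon7, Taxon71, Taxon75, Taxon76, Taxon77, Taxon9

Tracing Taxon14: it sits inside ((Taxon9,Taxon15),Taxon14).
Tracing Taxon44: it sits inside (Taxon44,Taxon39).
The smallest clade enclosing both is the whole tree (their MRCA is the root), so the answer is all 28 tips in alphabetical order.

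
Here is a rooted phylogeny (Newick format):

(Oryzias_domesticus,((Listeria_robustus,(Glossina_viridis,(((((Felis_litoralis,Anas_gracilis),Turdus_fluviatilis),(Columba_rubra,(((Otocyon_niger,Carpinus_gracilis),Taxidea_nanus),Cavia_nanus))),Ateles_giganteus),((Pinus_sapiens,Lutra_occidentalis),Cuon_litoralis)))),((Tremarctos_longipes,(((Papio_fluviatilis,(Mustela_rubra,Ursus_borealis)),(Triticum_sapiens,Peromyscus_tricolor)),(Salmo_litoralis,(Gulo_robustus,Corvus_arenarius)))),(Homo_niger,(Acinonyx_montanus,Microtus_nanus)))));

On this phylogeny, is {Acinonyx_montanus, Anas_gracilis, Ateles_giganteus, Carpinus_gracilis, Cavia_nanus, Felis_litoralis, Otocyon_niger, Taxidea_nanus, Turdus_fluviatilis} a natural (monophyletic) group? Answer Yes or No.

The MRCA of the listed taxa subtends ((Listeria_robustus,(Glossina_viridis,(((((Felis_litoralis,Anas_gracilis),Turdus_fluviatilis),(Columba_rubra,(((Otocyon_niger,Carpinus_gracilis),Taxidea_nanus),Cavia_nanus))),Ateles_giganteus),((Pinus_sapiens,Lutra_occidentalis),Cuon_litoralis)))),((Tremarctos_longipes,(((Papio_fluviatilis,(Mustela_rubra,Ursus_borealis)),(Triticum_sapiens,Peromyscus_tricolor)),(Salmo_litoralis,(Gulo_robustus,Corvus_arenarius)))),(Homo_niger,(Acinonyx_montanus,Microtus_nanus)))).
That clade also contains Columba_rubra, Corvus_arenarius, Cuon_litoralis, Glossina_viridis, Gulo_robustus, Homo_niger, Listeria_robustus, Lutra_occidentalis, Microtus_nanus, Mustela_rubra, Papio_fluviatilis, Peromyscus_tricolor, Pinus_sapiens, Salmo_litoralis, Tremarctos_longipes, Triticum_sapiens, Ursus_borealis, which are not in the proposed group, so the group is not monophyletic.

No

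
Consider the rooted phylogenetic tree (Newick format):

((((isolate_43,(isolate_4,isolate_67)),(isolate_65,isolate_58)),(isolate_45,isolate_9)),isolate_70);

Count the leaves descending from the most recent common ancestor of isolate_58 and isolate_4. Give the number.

The MRCA of isolate_58 and isolate_4 is the node subtending ((isolate_43,(isolate_4,isolate_67)),(isolate_65,isolate_58)).
That clade contains 5 terminal taxa: isolate_4, isolate_43, isolate_58, isolate_65, isolate_67.

5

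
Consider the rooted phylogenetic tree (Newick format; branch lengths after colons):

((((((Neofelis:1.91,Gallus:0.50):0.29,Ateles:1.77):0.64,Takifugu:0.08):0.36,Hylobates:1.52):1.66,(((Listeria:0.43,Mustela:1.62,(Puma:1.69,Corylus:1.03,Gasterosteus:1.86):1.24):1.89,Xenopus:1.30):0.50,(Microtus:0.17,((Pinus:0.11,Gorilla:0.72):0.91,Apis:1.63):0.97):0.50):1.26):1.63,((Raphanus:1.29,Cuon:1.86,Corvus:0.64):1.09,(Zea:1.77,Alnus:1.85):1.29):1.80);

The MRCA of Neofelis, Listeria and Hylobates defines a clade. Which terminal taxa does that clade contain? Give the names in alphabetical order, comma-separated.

Apis, Ateles, Corylus, Gallus, Gasterosteus, Gorilla, Hylobates, Listeria, Microtus, Mustela, Neofelis, Pinus, Puma, Takifugu, Xenopus

Tracing Neofelis: it sits inside (Neofelis,Gallus).
Tracing Listeria: it sits inside (Listeria,Mustela,(Puma,Corylus,Gasterosteus)).
Tracing Hylobates: it sits inside ((((Neofelis,Gallus),Ateles),Takifugu),Hylobates).
The smallest clade enclosing all 3 is (((((Neofelis,Gallus),Ateles),Takifugu),Hylobates),(((Listeria,Mustela,(Puma,Corylus,Gasterosteus)),Xenopus),(Microtus,((Pinus,Gorilla),Apis)))); the answer is its 15 terminal taxa in alphabetical order.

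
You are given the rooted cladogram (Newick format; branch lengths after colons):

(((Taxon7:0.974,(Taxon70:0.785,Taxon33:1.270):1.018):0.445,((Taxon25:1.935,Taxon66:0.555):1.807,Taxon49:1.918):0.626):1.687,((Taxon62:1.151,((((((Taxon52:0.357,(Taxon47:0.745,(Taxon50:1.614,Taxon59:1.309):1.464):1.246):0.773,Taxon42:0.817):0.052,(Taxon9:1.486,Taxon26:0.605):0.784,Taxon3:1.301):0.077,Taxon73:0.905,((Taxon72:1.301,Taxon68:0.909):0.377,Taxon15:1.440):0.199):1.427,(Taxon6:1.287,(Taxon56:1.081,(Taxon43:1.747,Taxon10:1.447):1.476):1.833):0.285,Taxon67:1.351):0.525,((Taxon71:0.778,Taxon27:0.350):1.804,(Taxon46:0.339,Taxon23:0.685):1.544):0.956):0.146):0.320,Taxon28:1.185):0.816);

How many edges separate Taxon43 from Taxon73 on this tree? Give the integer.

6

The MRCA of Taxon43 and Taxon73 is the node subtending (((((Taxon52,(Taxon47,(Taxon50,Taxon59))),Taxon42),(Taxon9,Taxon26),Taxon3),Taxon73,((Taxon72,Taxon68),Taxon15)),(Taxon6,(Taxon56,(Taxon43,Taxon10))),Taxon67).
From Taxon43 up to that node: 4 branches. From Taxon73 up to the same node: 2 branches. Total: 4 + 2 = 6.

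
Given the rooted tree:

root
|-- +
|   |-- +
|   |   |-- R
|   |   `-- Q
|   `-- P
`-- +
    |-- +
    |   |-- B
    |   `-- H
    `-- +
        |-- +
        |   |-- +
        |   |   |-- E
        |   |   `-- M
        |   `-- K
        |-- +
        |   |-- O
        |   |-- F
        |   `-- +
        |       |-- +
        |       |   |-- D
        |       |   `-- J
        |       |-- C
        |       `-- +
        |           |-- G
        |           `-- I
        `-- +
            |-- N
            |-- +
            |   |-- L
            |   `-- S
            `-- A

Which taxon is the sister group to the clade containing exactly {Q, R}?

The clade containing exactly {Q, R} attaches to the tree at the node subtending ((R,Q),P).
The other lineage descending from that same node — the sister group — is the single tip P.

P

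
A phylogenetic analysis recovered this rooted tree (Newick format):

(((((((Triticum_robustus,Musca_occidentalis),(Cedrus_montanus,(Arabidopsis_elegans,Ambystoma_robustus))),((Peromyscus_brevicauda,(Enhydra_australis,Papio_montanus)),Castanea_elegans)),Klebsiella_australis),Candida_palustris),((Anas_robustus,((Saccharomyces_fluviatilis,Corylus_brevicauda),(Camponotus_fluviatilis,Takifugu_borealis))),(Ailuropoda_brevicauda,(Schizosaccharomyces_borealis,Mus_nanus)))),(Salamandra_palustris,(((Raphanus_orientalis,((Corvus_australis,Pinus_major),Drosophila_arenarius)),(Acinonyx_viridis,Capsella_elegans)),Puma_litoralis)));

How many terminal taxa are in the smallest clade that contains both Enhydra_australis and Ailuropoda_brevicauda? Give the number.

19

The MRCA of Enhydra_australis and Ailuropoda_brevicauda is the node subtending ((((((Triticum_robustus,Musca_occidentalis),(Cedrus_montanus,(Arabidopsis_elegans,Ambystoma_robustus))),((Peromyscus_brevicauda,(Enhydra_australis,Papio_montanus)),Castanea_elegans)),Klebsiella_australis),Candida_palustris),((Anas_robustus,((Saccharomyces_fluviatilis,Corylus_brevicauda),(Camponotus_fluviatilis,Takifugu_borealis))),(Ailuropoda_brevicauda,(Schizosaccharomyces_borealis,Mus_nanus)))).
That clade contains 19 terminal taxa: Ailuropoda_brevicauda, Ambystoma_robustus, Anas_robustus, Arabidopsis_elegans, Camponotus_fluviatilis, Candida_palustris, Castanea_elegans, Cedrus_montanus, Corylus_brevicauda, Enhydra_australis, Klebsiella_australis, Mus_nanus, Musca_occidentalis, Papio_montanus, Peromyscus_brevicauda, Saccharomyces_fluviatilis, Schizosaccharomyces_borealis, Takifugu_borealis, Triticum_robustus.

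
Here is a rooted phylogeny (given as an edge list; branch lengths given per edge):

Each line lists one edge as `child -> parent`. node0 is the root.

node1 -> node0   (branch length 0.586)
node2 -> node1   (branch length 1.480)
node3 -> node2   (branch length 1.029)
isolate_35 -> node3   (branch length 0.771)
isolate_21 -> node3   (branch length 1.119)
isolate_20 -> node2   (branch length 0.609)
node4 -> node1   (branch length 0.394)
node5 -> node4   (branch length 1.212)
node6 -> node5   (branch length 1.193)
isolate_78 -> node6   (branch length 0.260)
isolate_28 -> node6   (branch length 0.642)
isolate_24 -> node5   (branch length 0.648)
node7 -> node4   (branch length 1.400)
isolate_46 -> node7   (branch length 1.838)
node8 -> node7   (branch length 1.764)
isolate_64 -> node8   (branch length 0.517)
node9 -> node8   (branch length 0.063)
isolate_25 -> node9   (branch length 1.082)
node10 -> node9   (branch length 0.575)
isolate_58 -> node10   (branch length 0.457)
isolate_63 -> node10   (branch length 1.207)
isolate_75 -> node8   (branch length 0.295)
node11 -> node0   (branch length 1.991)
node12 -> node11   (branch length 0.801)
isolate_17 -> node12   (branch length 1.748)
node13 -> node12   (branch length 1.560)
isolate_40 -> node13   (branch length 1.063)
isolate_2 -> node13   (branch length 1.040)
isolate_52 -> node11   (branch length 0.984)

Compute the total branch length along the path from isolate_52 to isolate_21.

7.189

The path runs isolate_52 → … → MRCA → … → isolate_21; the MRCA is the root of the tree.
Branch lengths along that path: 0.984 + 1.991 + 0.586 + 1.480 + 1.029 + 1.119 = 7.189.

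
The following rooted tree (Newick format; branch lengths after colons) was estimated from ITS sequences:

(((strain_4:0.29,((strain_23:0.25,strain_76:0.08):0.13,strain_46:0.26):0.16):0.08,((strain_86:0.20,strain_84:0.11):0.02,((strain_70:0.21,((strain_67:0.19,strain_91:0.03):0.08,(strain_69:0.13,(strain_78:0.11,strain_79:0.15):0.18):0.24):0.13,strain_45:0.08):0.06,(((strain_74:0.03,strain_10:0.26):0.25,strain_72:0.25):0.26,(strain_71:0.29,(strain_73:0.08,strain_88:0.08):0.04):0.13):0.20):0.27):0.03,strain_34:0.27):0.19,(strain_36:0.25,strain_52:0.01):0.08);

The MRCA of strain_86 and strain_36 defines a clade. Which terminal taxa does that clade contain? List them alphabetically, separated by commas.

strain_10, strain_23, strain_34, strain_36, strain_4, strain_45, strain_46, strain_52, strain_67, strain_69, strain_70, strain_71, strain_72, strain_73, strain_74, strain_76, strain_78, strain_79, strain_84, strain_86, strain_88, strain_91

Tracing strain_86: it sits inside (strain_86,strain_84).
Tracing strain_36: it sits inside (strain_36,strain_52).
The smallest clade enclosing both is the whole tree (their MRCA is the root), so the answer is all 22 tips in alphabetical order.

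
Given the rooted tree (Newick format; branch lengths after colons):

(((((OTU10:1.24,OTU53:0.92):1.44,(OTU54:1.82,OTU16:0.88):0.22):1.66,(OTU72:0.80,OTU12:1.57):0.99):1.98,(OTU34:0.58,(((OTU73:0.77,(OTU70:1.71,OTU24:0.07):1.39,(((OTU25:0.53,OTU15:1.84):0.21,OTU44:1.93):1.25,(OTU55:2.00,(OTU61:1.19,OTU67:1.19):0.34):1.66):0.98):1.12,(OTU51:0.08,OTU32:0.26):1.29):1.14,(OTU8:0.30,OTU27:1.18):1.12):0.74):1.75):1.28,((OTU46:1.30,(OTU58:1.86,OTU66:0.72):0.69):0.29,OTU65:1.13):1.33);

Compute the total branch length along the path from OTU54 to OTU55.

The path runs OTU54 → … → MRCA → … → OTU55; the MRCA is the node subtending ((((OTU10,OTU53),(OTU54,OTU16)),(OTU72,OTU12)),(OTU34,(((OTU73,(OTU70,OTU24),(((OTU25,OTU15),OTU44),(OTU55,(OTU61,OTU67)))),(OTU51,OTU32)),(OTU8,OTU27)))).
Branch lengths along that path: 1.82 + 0.22 + 1.66 + 1.98 + 1.75 + 0.74 + 1.14 + 1.12 + 0.98 + 1.66 + 2.00 = 15.07.

15.07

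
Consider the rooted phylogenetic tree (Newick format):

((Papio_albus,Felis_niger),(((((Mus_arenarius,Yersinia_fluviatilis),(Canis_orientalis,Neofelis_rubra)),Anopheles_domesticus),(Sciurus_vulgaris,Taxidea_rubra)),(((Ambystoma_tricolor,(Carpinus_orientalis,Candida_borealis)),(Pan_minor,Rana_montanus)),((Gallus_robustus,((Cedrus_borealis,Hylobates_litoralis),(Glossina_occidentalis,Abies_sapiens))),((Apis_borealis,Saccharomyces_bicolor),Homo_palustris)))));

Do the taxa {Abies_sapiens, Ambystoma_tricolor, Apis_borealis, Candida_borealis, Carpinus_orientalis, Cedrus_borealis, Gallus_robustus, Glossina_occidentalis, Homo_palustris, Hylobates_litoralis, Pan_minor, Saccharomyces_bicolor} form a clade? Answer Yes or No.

No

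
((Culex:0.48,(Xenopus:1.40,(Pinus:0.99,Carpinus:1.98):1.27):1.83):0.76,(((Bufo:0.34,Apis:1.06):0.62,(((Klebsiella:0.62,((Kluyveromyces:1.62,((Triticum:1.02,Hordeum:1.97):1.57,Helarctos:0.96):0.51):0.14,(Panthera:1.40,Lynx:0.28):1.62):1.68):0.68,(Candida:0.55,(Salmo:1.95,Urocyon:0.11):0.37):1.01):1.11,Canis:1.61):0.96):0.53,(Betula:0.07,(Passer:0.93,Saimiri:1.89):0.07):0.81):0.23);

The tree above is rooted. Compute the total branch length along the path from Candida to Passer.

5.97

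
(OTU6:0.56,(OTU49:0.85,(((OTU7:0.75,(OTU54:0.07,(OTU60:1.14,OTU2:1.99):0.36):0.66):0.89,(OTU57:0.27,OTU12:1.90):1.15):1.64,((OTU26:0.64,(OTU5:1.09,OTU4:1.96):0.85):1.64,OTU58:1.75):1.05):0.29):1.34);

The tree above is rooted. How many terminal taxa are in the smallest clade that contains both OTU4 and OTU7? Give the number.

10

The MRCA of OTU4 and OTU7 is the node subtending (((OTU7,(OTU54,(OTU60,OTU2))),(OTU57,OTU12)),((OTU26,(OTU5,OTU4)),OTU58)).
That clade contains 10 terminal taxa: OTU12, OTU2, OTU26, OTU4, OTU5, OTU54, OTU57, OTU58, OTU60, OTU7.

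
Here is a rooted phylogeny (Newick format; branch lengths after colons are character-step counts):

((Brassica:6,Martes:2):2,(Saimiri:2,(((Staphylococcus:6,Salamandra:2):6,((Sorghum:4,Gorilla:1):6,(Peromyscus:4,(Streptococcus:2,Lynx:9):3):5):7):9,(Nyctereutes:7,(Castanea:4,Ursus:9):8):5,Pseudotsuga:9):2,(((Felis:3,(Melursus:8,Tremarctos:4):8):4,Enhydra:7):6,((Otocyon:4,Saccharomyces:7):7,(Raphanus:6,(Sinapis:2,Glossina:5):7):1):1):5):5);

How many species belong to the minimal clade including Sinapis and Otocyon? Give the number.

5

The MRCA of Sinapis and Otocyon is the node subtending ((Otocyon,Saccharomyces),(Raphanus,(Sinapis,Glossina))).
That clade contains 5 terminal taxa: Glossina, Otocyon, Raphanus, Saccharomyces, Sinapis.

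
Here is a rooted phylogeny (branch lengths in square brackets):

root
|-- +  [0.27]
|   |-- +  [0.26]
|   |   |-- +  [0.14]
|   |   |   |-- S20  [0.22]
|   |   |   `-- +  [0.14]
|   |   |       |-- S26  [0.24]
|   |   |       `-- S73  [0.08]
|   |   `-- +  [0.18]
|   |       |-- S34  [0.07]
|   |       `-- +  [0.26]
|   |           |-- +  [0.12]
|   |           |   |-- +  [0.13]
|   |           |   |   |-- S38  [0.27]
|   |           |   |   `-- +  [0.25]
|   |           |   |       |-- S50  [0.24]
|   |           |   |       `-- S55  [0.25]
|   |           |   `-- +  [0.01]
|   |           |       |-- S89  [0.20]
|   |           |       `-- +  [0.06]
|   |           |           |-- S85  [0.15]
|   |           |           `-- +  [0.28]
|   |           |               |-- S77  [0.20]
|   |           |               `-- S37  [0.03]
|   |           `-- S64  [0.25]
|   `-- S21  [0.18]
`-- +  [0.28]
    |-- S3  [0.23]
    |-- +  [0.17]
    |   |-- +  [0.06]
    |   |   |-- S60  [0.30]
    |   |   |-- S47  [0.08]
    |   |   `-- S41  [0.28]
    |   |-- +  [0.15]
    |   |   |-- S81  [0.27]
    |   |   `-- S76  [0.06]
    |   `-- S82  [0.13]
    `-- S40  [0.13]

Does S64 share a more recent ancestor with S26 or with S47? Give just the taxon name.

S26

The MRCA of S64 and S26 subtends ((S20,(S26,S73)),(S34,(((S38,(S50,S55)),(S89,(S85,(S77,S37)))),S64))) (12 taxa).
The MRCA of S64 and S47 is the root, subtending the entire tree (21 taxa).
The first is nested inside the second, so S64 shares a more recent common ancestor with S26.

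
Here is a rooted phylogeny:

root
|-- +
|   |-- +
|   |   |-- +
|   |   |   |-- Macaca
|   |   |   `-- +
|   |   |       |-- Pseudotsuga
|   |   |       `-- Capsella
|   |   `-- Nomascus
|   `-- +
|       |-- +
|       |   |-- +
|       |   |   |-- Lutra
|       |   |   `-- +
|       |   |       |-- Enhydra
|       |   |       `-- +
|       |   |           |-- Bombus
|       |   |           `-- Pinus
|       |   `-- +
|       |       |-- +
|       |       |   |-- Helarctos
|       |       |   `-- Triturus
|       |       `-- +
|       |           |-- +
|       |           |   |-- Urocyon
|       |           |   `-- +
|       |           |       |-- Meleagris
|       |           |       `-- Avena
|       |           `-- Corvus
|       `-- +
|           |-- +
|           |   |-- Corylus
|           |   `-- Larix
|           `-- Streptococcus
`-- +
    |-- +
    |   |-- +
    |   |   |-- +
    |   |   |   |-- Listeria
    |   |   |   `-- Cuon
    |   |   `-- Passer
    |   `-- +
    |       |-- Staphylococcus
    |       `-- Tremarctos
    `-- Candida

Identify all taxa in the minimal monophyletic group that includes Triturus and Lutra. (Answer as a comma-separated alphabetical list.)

Tracing Triturus: it sits inside (Helarctos,Triturus).
Tracing Lutra: it sits inside (Lutra,(Enhydra,(Bombus,Pinus))).
The smallest clade enclosing both is ((Lutra,(Enhydra,(Bombus,Pinus))),((Helarctos,Triturus),((Urocyon,(Meleagris,Avena)),Corvus))); the answer is its 10 terminal taxa in alphabetical order.

Avena, Bombus, Corvus, Enhydra, Helarctos, Lutra, Meleagris, Pinus, Triturus, Urocyon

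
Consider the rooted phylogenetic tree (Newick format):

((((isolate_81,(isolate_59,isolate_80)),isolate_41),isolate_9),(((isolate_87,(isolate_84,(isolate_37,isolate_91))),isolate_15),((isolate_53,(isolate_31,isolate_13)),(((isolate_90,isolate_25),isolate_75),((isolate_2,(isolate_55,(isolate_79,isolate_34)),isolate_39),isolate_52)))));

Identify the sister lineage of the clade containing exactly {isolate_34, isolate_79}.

The clade containing exactly {isolate_34, isolate_79} attaches to the tree at the node subtending (isolate_55,(isolate_79,isolate_34)).
The other lineage descending from that same node — the sister group — is the single tip isolate_55.

isolate_55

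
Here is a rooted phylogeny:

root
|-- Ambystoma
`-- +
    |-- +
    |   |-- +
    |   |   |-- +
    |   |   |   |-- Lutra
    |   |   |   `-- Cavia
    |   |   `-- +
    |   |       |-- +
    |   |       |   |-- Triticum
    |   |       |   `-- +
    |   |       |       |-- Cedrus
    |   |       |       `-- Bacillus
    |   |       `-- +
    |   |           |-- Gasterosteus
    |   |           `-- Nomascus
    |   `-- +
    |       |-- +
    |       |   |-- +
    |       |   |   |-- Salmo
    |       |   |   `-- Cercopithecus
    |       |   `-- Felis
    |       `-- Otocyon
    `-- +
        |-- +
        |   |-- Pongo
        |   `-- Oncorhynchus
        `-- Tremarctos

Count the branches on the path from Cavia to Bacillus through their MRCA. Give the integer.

The MRCA of Cavia and Bacillus is the node subtending ((Lutra,Cavia),((Triticum,(Cedrus,Bacillus)),(Gasterosteus,Nomascus))).
From Cavia up to that node: 2 branches. From Bacillus up to the same node: 4 branches. Total: 2 + 4 = 6.

6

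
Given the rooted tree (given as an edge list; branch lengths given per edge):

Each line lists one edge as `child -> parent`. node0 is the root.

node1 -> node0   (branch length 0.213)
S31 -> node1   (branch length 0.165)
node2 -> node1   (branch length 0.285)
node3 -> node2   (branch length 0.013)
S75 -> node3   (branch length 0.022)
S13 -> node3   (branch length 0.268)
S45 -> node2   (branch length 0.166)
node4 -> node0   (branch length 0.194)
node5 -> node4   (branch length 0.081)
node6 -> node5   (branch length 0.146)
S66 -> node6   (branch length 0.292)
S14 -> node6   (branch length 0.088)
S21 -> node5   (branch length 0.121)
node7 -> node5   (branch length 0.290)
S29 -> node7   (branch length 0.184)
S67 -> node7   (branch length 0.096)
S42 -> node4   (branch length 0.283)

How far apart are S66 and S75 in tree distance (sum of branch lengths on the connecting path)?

1.246

The path runs S66 → … → MRCA → … → S75; the MRCA is the root of the tree.
Branch lengths along that path: 0.292 + 0.146 + 0.081 + 0.194 + 0.213 + 0.285 + 0.013 + 0.022 = 1.246.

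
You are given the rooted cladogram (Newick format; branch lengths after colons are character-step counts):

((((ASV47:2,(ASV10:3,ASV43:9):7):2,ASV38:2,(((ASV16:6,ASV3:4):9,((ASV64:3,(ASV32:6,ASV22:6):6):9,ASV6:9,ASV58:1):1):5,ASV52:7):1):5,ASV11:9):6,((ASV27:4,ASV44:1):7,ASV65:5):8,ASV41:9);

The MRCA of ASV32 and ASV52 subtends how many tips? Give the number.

8

The MRCA of ASV32 and ASV52 is the node subtending (((ASV16,ASV3),((ASV64,(ASV32,ASV22)),ASV6,ASV58)),ASV52).
That clade contains 8 terminal taxa: ASV16, ASV22, ASV3, ASV32, ASV52, ASV58, ASV6, ASV64.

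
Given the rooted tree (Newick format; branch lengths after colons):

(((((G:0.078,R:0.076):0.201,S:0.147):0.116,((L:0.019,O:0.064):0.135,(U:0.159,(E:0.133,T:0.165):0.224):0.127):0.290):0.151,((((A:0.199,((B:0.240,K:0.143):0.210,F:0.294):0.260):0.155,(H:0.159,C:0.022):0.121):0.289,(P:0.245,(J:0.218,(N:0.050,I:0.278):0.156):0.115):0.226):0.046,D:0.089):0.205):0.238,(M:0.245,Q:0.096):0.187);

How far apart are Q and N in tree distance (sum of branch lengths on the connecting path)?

The path runs Q → … → MRCA → … → N; the MRCA is the root of the tree.
Branch lengths along that path: 0.096 + 0.187 + 0.238 + 0.205 + 0.046 + 0.226 + 0.115 + 0.156 + 0.050 = 1.319.

1.319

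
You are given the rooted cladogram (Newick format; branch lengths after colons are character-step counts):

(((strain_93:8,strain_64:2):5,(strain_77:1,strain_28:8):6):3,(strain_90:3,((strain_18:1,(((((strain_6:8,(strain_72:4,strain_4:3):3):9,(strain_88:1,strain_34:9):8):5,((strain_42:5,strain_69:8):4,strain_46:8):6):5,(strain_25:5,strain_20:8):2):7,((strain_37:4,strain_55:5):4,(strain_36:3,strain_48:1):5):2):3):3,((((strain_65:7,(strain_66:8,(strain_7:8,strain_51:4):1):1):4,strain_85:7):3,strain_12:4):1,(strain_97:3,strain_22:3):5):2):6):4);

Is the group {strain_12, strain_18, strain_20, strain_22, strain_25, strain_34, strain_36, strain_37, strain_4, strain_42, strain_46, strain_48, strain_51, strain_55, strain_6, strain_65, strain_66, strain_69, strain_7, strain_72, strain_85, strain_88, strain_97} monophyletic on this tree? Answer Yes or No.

The most recent common ancestor of these taxa subtends ((strain_18,(((((strain_6,(strain_72,strain_4)),(strain_88,strain_34)),((strain_42,strain_69),strain_46)),(strain_25,strain_20)),((strain_37,strain_55),(strain_36,strain_48)))),((((strain_65,(strain_66,(strain_7,strain_51))),strain_85),strain_12),(strain_97,strain_22))).
That clade has exactly 23 tips — every listed taxon and nothing else — so the group is monophyletic.

Yes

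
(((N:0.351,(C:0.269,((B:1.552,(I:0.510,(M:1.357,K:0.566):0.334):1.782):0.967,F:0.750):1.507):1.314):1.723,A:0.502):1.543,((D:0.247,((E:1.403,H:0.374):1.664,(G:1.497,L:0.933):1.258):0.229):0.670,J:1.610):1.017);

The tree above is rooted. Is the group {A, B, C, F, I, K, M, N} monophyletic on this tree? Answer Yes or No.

Yes

The most recent common ancestor of these taxa subtends ((N,(C,((B,(I,(M,K))),F))),A).
That clade has exactly 8 tips — every listed taxon and nothing else — so the group is monophyletic.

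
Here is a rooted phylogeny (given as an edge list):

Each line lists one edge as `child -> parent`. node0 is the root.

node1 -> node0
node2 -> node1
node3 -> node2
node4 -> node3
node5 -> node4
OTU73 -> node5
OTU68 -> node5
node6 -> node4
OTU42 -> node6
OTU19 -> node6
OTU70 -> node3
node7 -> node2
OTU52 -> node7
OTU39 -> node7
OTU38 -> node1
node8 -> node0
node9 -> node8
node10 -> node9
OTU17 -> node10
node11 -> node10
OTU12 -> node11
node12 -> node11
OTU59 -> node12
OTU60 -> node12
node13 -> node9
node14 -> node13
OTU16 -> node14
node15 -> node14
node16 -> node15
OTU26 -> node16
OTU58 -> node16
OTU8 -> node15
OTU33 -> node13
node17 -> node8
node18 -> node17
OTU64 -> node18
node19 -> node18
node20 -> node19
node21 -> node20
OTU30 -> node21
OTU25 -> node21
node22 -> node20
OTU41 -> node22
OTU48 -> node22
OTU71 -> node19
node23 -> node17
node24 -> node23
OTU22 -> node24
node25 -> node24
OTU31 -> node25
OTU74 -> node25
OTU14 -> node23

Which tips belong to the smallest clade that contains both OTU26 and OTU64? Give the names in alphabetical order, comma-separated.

OTU12, OTU14, OTU16, OTU17, OTU22, OTU25, OTU26, OTU30, OTU31, OTU33, OTU41, OTU48, OTU58, OTU59, OTU60, OTU64, OTU71, OTU74, OTU8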